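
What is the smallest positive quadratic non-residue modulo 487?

(2/487) = +1, so 2 is a residue.
(3/487) = −1, so 3 is the smallest positive non-residue mod 487.

3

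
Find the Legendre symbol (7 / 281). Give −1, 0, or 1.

1

Reciprocity: 7 ≡ 3 and 281 ≡ 1 (mod 4), so (7/281) = +(281/7).
Reduce top mod 7: now compute (1/7).
Reached (1/7) = 1. Collecting the sign flips along the way, the symbol is +1.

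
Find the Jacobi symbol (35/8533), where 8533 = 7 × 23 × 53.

0

Reciprocity: 35 ≡ 3 and 8533 ≡ 1 (mod 4), so (35/8533) = +(8533/35).
Reduce top mod 35: now compute (28/35).
Pull out 2^2: since 35 ≡ 3 (mod 8), (2/35) = -1, so (2/35)^2 = +1.
Reciprocity: 7 ≡ 3 and 35 ≡ 3 (mod 4), so (7/35) = −(35/7).
Reduce top mod 7: now compute (0/7).
Top reduces to 0: gcd > 1, so the symbol is 0.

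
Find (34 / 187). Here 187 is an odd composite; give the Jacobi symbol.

0

Pull out 2: since 187 ≡ 3 (mod 8), (2/187) = -1.
Reciprocity: 17 ≡ 1 and 187 ≡ 3 (mod 4), so (17/187) = +(187/17).
Reduce top mod 17: now compute (0/17).
Top reduces to 0: gcd > 1, so the symbol is 0.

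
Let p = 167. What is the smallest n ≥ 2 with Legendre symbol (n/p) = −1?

5

(2/167) = +1, so 2 is a residue.
(3/167) = +1, so 3 is a residue.
(4/167) = +1, so 4 is a residue.
(5/167) = −1, so 5 is the smallest positive non-residue mod 167.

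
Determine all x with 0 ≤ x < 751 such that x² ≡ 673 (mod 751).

248, 503

Since 751 ≡ 3 (mod 4), a square root of 673 is 673^((751+1)/4) = 673^188 mod 751.
Repeated squaring: 673^2≡76, 673^4≡519, 673^8≡503, 673^16≡673, 673^32≡76, 673^64≡519, 673^128≡503 (mod 751).
673^188 = 673^(128+32+16+8+4) ≡ 503 (mod 751).
Check: 503² = 253009 ≡ 673 (mod 751). The two roots are 248 and 503.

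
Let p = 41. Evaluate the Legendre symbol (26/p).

-1

Euler's criterion: (26/41) ≡ 26^20 (mod 41).
26^2 ≡ 20 (mod 41)
26^4 ≡ 31 (mod 41)
26^8 ≡ 18 (mod 41)
26^16 ≡ 37 (mod 41)
26^20 = 26^(16+4) ≡ 40 (mod 41).
Result is 40 ≡ −1, so (26/41) = −1.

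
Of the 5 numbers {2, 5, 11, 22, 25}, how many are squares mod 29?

3

(2/29) = -1 → non-residue.
(5/29) = +1 → QR.
(11/29) = -1 → non-residue.
(22/29) = +1 → QR.
(25/29) = +1 → QR.
Total quadratic residues among the 5: 3.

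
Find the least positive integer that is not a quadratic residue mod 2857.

5

(2/2857) = +1, so 2 is a residue.
(3/2857) = +1, so 3 is a residue.
(4/2857) = +1, so 4 is a residue.
(5/2857) = −1, so 5 is the smallest positive non-residue mod 2857.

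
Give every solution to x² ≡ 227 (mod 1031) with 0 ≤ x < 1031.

Since 1031 ≡ 3 (mod 4), a square root of 227 is 227^((1031+1)/4) = 227^258 mod 1031.
Repeated squaring: 227^2≡1010, 227^4≡441, 227^8≡653, 227^16≡606, 227^32≡200, 227^64≡822, 227^128≡379, 227^256≡332 (mod 1031).
227^258 = 227^(256+2) ≡ 245 (mod 1031).
Check: 245² = 60025 ≡ 227 (mod 1031). The two roots are 245 and 786.

245, 786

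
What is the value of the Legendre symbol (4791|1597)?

First reduce: 4791 ≡ 0 (mod 1597).
Top reduces to 0: gcd > 1, so the symbol is 0.

0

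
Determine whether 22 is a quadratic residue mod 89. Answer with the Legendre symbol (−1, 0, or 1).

Euler's criterion: (22/89) ≡ 22^44 (mod 89).
22^2 ≡ 39 (mod 89)
22^4 ≡ 8 (mod 89)
22^8 ≡ 64 (mod 89)
22^16 ≡ 2 (mod 89)
22^32 ≡ 4 (mod 89)
22^44 = 22^(32+8+4) ≡ 1 (mod 89).
Result is 1, so (22/89) = 1.

1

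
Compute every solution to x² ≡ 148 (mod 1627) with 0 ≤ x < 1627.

Since 1627 ≡ 3 (mod 4), a square root of 148 is 148^((1627+1)/4) = 148^407 mod 1627.
Repeated squaring: 148^2≡753, 148^4≡813, 148^8≡407, 148^16≡1322, 148^32≡286, 148^64≡446, 148^128≡422, 148^256≡741 (mod 1627).
148^407 = 148^(256+128+16+4+2+1) ≡ 919 (mod 1627).
Check: 919² = 844561 ≡ 148 (mod 1627). The two roots are 708 and 919.

708, 919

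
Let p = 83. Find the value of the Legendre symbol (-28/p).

-1

First reduce: -28 ≡ 55 (mod 83).
Reciprocity: 55 ≡ 3 and 83 ≡ 3 (mod 4), so (55/83) = −(83/55).
Reduce top mod 55: now compute (28/55).
Pull out 2^2: since 55 ≡ 7 (mod 8), (2/55) = +1, so (2/55)^2 = +1.
Reciprocity: 7 ≡ 3 and 55 ≡ 3 (mod 4), so (7/55) = −(55/7).
Reduce top mod 7: now compute (6/7).
Pull out 2: since 7 ≡ 7 (mod 8), (2/7) = +1.
Reciprocity: 3 ≡ 3 and 7 ≡ 3 (mod 4), so (3/7) = −(7/3).
Reduce top mod 3: now compute (1/3).
Reached (1/3) = 1. Collecting the sign flips along the way, the symbol is -1.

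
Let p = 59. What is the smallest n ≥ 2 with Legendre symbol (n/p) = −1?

(2/59) = −1, so 2 is the smallest positive non-residue mod 59.

2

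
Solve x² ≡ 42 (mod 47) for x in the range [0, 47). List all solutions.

18, 29

Since 47 ≡ 3 (mod 4), a square root of 42 is 42^((47+1)/4) = 42^12 mod 47.
Repeated squaring: 42^2≡25, 42^4≡14, 42^8≡8 (mod 47).
42^12 = 42^(8+4) ≡ 18 (mod 47).
Check: 18² = 324 ≡ 42 (mod 47). The two roots are 18 and 29.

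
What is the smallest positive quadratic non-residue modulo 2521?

(2/2521) = +1, so 2 is a residue.
(3/2521) = +1, so 3 is a residue.
(4/2521) = +1, so 4 is a residue.
(5/2521) = +1, so 5 is a residue.
(6/2521) = +1, so 6 is a residue.
(7/2521) = +1, so 7 is a residue.
(8/2521) = +1, so 8 is a residue.
(9/2521) = +1, so 9 is a residue.
(10/2521) = +1, so 10 is a residue.
(11/2521) = −1, so 11 is the smallest positive non-residue mod 2521.

11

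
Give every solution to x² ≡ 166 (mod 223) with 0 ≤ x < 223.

Since 223 ≡ 3 (mod 4), a square root of 166 is 166^((223+1)/4) = 166^56 mod 223.
Repeated squaring: 166^2≡127, 166^4≡73, 166^8≡200, 166^16≡83, 166^32≡199 (mod 223).
166^56 = 166^(32+16+8) ≡ 101 (mod 223).
Check: 101² = 10201 ≡ 166 (mod 223). The two roots are 101 and 122.

101, 122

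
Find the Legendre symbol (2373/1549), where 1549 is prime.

-1

First reduce: 2373 ≡ 824 (mod 1549).
Pull out 2^3: since 1549 ≡ 5 (mod 8), (2/1549) = -1, so (2/1549)^3 = -1.
Reciprocity: 103 ≡ 3 and 1549 ≡ 1 (mod 4), so (103/1549) = +(1549/103).
Reduce top mod 103: now compute (4/103).
Pull out 2^2: since 103 ≡ 7 (mod 8), (2/103) = +1, so (2/103)^2 = +1.
Reached (1/103) = 1. Collecting the sign flips along the way, the symbol is -1.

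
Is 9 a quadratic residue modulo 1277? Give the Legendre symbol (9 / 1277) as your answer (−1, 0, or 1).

1

Reciprocity: 9 ≡ 1 and 1277 ≡ 1 (mod 4), so (9/1277) = +(1277/9).
Reduce top mod 9: now compute (8/9).
Pull out 2^3: since 9 ≡ 1 (mod 8), (2/9) = +1, so (2/9)^3 = +1.
Reached (1/9) = 1. Collecting the sign flips along the way, the symbol is +1.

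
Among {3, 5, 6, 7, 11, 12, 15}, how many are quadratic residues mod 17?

1

(3/17) = -1 → non-residue.
(5/17) = -1 → non-residue.
(6/17) = -1 → non-residue.
(7/17) = -1 → non-residue.
(11/17) = -1 → non-residue.
(12/17) = -1 → non-residue.
(15/17) = +1 → QR.
Total quadratic residues among the 7: 1.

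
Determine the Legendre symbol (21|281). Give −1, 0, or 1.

-1

Reciprocity: 21 ≡ 1 and 281 ≡ 1 (mod 4), so (21/281) = +(281/21).
Reduce top mod 21: now compute (8/21).
Pull out 2^3: since 21 ≡ 5 (mod 8), (2/21) = -1, so (2/21)^3 = -1.
Reached (1/21) = 1. Collecting the sign flips along the way, the symbol is -1.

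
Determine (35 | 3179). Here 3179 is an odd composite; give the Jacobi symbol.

-1

Reciprocity: 35 ≡ 3 and 3179 ≡ 3 (mod 4), so (35/3179) = −(3179/35).
Reduce top mod 35: now compute (29/35).
Reciprocity: 29 ≡ 1 and 35 ≡ 3 (mod 4), so (29/35) = +(35/29).
Reduce top mod 29: now compute (6/29).
Pull out 2: since 29 ≡ 5 (mod 8), (2/29) = -1.
Reciprocity: 3 ≡ 3 and 29 ≡ 1 (mod 4), so (3/29) = +(29/3).
Reduce top mod 3: now compute (2/3).
Pull out 2: since 3 ≡ 3 (mod 8), (2/3) = -1.
Reached (1/3) = 1. Collecting the sign flips along the way, the symbol is -1.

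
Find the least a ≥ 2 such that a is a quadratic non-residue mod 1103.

5

(2/1103) = +1, so 2 is a residue.
(3/1103) = +1, so 3 is a residue.
(4/1103) = +1, so 4 is a residue.
(5/1103) = −1, so 5 is the smallest positive non-residue mod 1103.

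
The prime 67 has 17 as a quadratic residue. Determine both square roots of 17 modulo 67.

33, 34

Since 67 ≡ 3 (mod 4), a square root of 17 is 17^((67+1)/4) = 17^17 mod 67.
Repeated squaring: 17^2≡21, 17^4≡39, 17^8≡47, 17^16≡65 (mod 67).
17^17 = 17^(16+1) ≡ 33 (mod 67).
Check: 33² = 1089 ≡ 17 (mod 67). The two roots are 33 and 34.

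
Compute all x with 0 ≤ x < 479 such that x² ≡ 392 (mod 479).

Since 479 ≡ 3 (mod 4), a square root of 392 is 392^((479+1)/4) = 392^120 mod 479.
Repeated squaring: 392^2≡384, 392^4≡403, 392^8≡28, 392^16≡305, 392^32≡99, 392^64≡221 (mod 479).
392^120 = 392^(64+32+16+8) ≡ 256 (mod 479).
Check: 256² = 65536 ≡ 392 (mod 479). The two roots are 223 and 256.

223, 256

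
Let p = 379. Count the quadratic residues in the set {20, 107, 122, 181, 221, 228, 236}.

3

(20/379) = +1 → QR.
(107/379) = +1 → QR.
(122/379) = -1 → non-residue.
(181/379) = -1 → non-residue.
(221/379) = +1 → QR.
(228/379) = -1 → non-residue.
(236/379) = -1 → non-residue.
Total quadratic residues among the 7: 3.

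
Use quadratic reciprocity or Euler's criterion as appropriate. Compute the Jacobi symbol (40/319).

Pull out 2^3: since 319 ≡ 7 (mod 8), (2/319) = +1, so (2/319)^3 = +1.
Reciprocity: 5 ≡ 1 and 319 ≡ 3 (mod 4), so (5/319) = +(319/5).
Reduce top mod 5: now compute (4/5).
Pull out 2^2: since 5 ≡ 5 (mod 8), (2/5) = -1, so (2/5)^2 = +1.
Reached (1/5) = 1. Collecting the sign flips along the way, the symbol is +1.

1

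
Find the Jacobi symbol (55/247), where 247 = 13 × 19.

1

Reciprocity: 55 ≡ 3 and 247 ≡ 3 (mod 4), so (55/247) = −(247/55).
Reduce top mod 55: now compute (27/55).
Reciprocity: 27 ≡ 3 and 55 ≡ 3 (mod 4), so (27/55) = −(55/27).
Reduce top mod 27: now compute (1/27).
Reached (1/27) = 1. Collecting the sign flips along the way, the symbol is +1.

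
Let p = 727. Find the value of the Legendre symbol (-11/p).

Euler's criterion: (-11/727) ≡ 716^363 (mod 727).
716^2 ≡ 121 (mod 727)
716^4 ≡ 101 (mod 727)
716^8 ≡ 23 (mod 727)
716^16 ≡ 529 (mod 727)
716^32 ≡ 673 (mod 727)
716^64 ≡ 8 (mod 727)
716^128 ≡ 64 (mod 727)
716^256 ≡ 461 (mod 727)
716^363 = 716^(256+64+32+8+2+1) ≡ 1 (mod 727).
Result is 1, so (-11/727) = 1.

1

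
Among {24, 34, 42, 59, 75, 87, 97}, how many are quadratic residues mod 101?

3

(24/101) = +1 → QR.
(34/101) = -1 → non-residue.
(42/101) = -1 → non-residue.
(59/101) = -1 → non-residue.
(75/101) = -1 → non-residue.
(87/101) = +1 → QR.
(97/101) = +1 → QR.
Total quadratic residues among the 7: 3.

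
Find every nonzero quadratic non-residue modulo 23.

5, 7, 10, 11, 14, 15, 17, 19, 20, 21, 22

Square k = 1,…,11 (k and 23−k give the same square):
1²=1, 2²=4, 3²=9, 4²=16, 5²≡2, 6²≡13, 7²≡3, 8²≡18, 9²≡12, 10²≡8, 11²≡6 (mod 23).
The residues are {1, 2, 3, 4, 6, 8, 9, 12, 13, 16, 18}; the non-residues are the remaining 11 nonzero classes.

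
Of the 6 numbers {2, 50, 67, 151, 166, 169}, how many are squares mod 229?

(2/229) = -1 → non-residue.
(50/229) = -1 → non-residue.
(67/229) = -1 → non-residue.
(151/229) = +1 → QR.
(166/229) = -1 → non-residue.
(169/229) = +1 → QR.
Total quadratic residues among the 6: 2.

2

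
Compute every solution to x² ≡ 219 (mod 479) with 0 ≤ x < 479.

106, 373

Since 479 ≡ 3 (mod 4), a square root of 219 is 219^((479+1)/4) = 219^120 mod 479.
Repeated squaring: 219^2≡61, 219^4≡368, 219^8≡346, 219^16≡445, 219^32≡198, 219^64≡405 (mod 479).
219^120 = 219^(64+32+16+8) ≡ 373 (mod 479).
Check: 373² = 139129 ≡ 219 (mod 479). The two roots are 106 and 373.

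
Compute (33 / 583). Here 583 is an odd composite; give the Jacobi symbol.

0

Reciprocity: 33 ≡ 1 and 583 ≡ 3 (mod 4), so (33/583) = +(583/33).
Reduce top mod 33: now compute (22/33).
Pull out 2: since 33 ≡ 1 (mod 8), (2/33) = +1.
Reciprocity: 11 ≡ 3 and 33 ≡ 1 (mod 4), so (11/33) = +(33/11).
Reduce top mod 11: now compute (0/11).
Top reduces to 0: gcd > 1, so the symbol is 0.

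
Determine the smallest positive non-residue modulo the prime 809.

(2/809) = +1, so 2 is a residue.
(3/809) = −1, so 3 is the smallest positive non-residue mod 809.

3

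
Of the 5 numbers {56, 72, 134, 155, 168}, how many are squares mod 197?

3

(56/197) = -1 → non-residue.
(72/197) = -1 → non-residue.
(134/197) = +1 → QR.
(155/197) = +1 → QR.
(168/197) = +1 → QR.
Total quadratic residues among the 5: 3.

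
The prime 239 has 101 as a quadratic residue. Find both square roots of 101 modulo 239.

36, 203

Since 239 ≡ 3 (mod 4), a square root of 101 is 101^((239+1)/4) = 101^60 mod 239.
Repeated squaring: 101^2≡163, 101^4≡40, 101^8≡166, 101^16≡71, 101^32≡22 (mod 239).
101^60 = 101^(32+16+8+4) ≡ 36 (mod 239).
Check: 36² = 1296 ≡ 101 (mod 239). The two roots are 36 and 203.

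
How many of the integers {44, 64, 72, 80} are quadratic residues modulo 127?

3

(44/127) = +1 → QR.
(64/127) = +1 → QR.
(72/127) = +1 → QR.
(80/127) = -1 → non-residue.
Total quadratic residues among the 4: 3.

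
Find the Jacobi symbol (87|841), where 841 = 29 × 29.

Reciprocity: 87 ≡ 3 and 841 ≡ 1 (mod 4), so (87/841) = +(841/87).
Reduce top mod 87: now compute (58/87).
Pull out 2: since 87 ≡ 7 (mod 8), (2/87) = +1.
Reciprocity: 29 ≡ 1 and 87 ≡ 3 (mod 4), so (29/87) = +(87/29).
Reduce top mod 29: now compute (0/29).
Top reduces to 0: gcd > 1, so the symbol is 0.

0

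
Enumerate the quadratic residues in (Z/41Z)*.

1 2 4 5 8 9 10 16 18 20 21 23 25 31 32 33 36 37 39 40

Square k = 1,…,20 (k and 41−k give the same square):
1²=1, 2²=4, 3²=9, 4²=16, 5²=25, 6²=36, 7²≡8, 8²≡23, 9²≡40, 10²≡18, 11²≡39, 12²≡21, 13²≡5, 14²≡32, 15²≡20, 16²≡10, 17²≡2, 18²≡37, 19²≡33, 20²≡31 (mod 41).
So the quadratic residues mod 41 are {1, 2, 4, 5, 8, 9, 10, 16, 18, 20, 21, 23, 25, 31, 32, 33, 36, 37, 39, 40}.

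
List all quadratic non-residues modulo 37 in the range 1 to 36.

Square k = 1,…,18 (k and 37−k give the same square):
1²=1, 2²=4, 3²=9, 4²=16, 5²=25, 6²=36, 7²≡12, 8²≡27, 9²≡7, 10²≡26, 11²≡10, 12²≡33, 13²≡21, 14²≡11, 15²≡3, 16²≡34, 17²≡30, 18²≡28 (mod 37).
The residues are {1, 3, 4, 7, 9, 10, 11, 12, 16, 21, 25, 26, 27, 28, 30, 33, 34, 36}; the non-residues are the remaining 18 nonzero classes.

2, 5, 6, 8, 13, 14, 15, 17, 18, 19, 20, 22, 23, 24, 29, 31, 32, 35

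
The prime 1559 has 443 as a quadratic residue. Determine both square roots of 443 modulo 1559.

590, 969

Since 1559 ≡ 3 (mod 4), a square root of 443 is 443^((1559+1)/4) = 443^390 mod 1559.
Repeated squaring: 443^2≡1374, 443^4≡1486, 443^8≡652, 443^16≡1056, 443^32≡451, 443^64≡731, 443^128≡1183, 443^256≡1066 (mod 1559).
443^390 = 443^(256+128+4+2) ≡ 969 (mod 1559).
Check: 969² = 938961 ≡ 443 (mod 1559). The two roots are 590 and 969.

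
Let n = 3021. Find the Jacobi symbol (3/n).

0

Reciprocity: 3 ≡ 3 and 3021 ≡ 1 (mod 4), so (3/3021) = +(3021/3).
Reduce top mod 3: now compute (0/3).
Top reduces to 0: gcd > 1, so the symbol is 0.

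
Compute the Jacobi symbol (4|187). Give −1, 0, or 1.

1

Pull out 2^2: since 187 ≡ 3 (mod 8), (2/187) = -1, so (2/187)^2 = +1.
Reached (1/187) = 1. Collecting the sign flips along the way, the symbol is +1.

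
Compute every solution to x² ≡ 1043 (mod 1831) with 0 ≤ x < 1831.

362, 1469

Since 1831 ≡ 3 (mod 4), a square root of 1043 is 1043^((1831+1)/4) = 1043^458 mod 1831.
Repeated squaring: 1043^2≡235, 1043^4≡295, 1043^8≡968, 1043^16≡1383, 1043^32≡1125, 1043^64≡404, 1043^128≡257, 1043^256≡133 (mod 1831).
1043^458 = 1043^(256+128+64+8+2) ≡ 1469 (mod 1831).
Check: 1469² = 2157961 ≡ 1043 (mod 1831). The two roots are 362 and 1469.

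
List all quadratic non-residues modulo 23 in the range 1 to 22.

Square k = 1,…,11 (k and 23−k give the same square):
1²=1, 2²=4, 3²=9, 4²=16, 5²≡2, 6²≡13, 7²≡3, 8²≡18, 9²≡12, 10²≡8, 11²≡6 (mod 23).
The residues are {1, 2, 3, 4, 6, 8, 9, 12, 13, 16, 18}; the non-residues are the remaining 11 nonzero classes.

5 7 10 11 14 15 17 19 20 21 22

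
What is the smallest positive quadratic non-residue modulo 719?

(2/719) = +1, so 2 is a residue.
(3/719) = +1, so 3 is a residue.
(4/719) = +1, so 4 is a residue.
(5/719) = +1, so 5 is a residue.
(6/719) = +1, so 6 is a residue.
(7/719) = +1, so 7 is a residue.
(8/719) = +1, so 8 is a residue.
(9/719) = +1, so 9 is a residue.
(10/719) = +1, so 10 is a residue.
(11/719) = −1, so 11 is the smallest positive non-residue mod 719.

11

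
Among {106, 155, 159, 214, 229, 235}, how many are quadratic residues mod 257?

2

(106/257) = -1 → non-residue.
(155/257) = -1 → non-residue.
(159/257) = +1 → QR.
(214/257) = -1 → non-residue.
(229/257) = -1 → non-residue.
(235/257) = +1 → QR.
Total quadratic residues among the 6: 2.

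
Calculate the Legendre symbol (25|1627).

Reciprocity: 25 ≡ 1 and 1627 ≡ 3 (mod 4), so (25/1627) = +(1627/25).
Reduce top mod 25: now compute (2/25).
Pull out 2: since 25 ≡ 1 (mod 8), (2/25) = +1.
Reached (1/25) = 1. Collecting the sign flips along the way, the symbol is +1.

1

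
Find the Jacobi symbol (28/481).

-1

Pull out 2^2: since 481 ≡ 1 (mod 8), (2/481) = +1, so (2/481)^2 = +1.
Reciprocity: 7 ≡ 3 and 481 ≡ 1 (mod 4), so (7/481) = +(481/7).
Reduce top mod 7: now compute (5/7).
Reciprocity: 5 ≡ 1 and 7 ≡ 3 (mod 4), so (5/7) = +(7/5).
Reduce top mod 5: now compute (2/5).
Pull out 2: since 5 ≡ 5 (mod 8), (2/5) = -1.
Reached (1/5) = 1. Collecting the sign flips along the way, the symbol is -1.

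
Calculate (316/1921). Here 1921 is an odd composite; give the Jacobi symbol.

Pull out 2^2: since 1921 ≡ 1 (mod 8), (2/1921) = +1, so (2/1921)^2 = +1.
Reciprocity: 79 ≡ 3 and 1921 ≡ 1 (mod 4), so (79/1921) = +(1921/79).
Reduce top mod 79: now compute (25/79).
Reciprocity: 25 ≡ 1 and 79 ≡ 3 (mod 4), so (25/79) = +(79/25).
Reduce top mod 25: now compute (4/25).
Pull out 2^2: since 25 ≡ 1 (mod 8), (2/25) = +1, so (2/25)^2 = +1.
Reached (1/25) = 1. Collecting the sign flips along the way, the symbol is +1.

1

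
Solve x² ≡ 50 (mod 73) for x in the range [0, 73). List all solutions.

73 ≡ 1 (mod 4), so we find a root by search.
Trying successive values, 14² = 196 ≡ 50 (mod 73). The other root is 73 − 14 = 59.

14, 59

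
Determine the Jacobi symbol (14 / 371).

0

Pull out 2: since 371 ≡ 3 (mod 8), (2/371) = -1.
Reciprocity: 7 ≡ 3 and 371 ≡ 3 (mod 4), so (7/371) = −(371/7).
Reduce top mod 7: now compute (0/7).
Top reduces to 0: gcd > 1, so the symbol is 0.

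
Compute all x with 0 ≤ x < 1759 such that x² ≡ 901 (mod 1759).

645, 1114

Since 1759 ≡ 3 (mod 4), a square root of 901 is 901^((1759+1)/4) = 901^440 mod 1759.
Repeated squaring: 901^2≡902, 901^4≡946, 901^8≡1344, 901^16≡1602, 901^32≡23, 901^64≡529, 901^128≡160, 901^256≡974 (mod 1759).
901^440 = 901^(256+128+32+16+8) ≡ 1114 (mod 1759).
Check: 1114² = 1240996 ≡ 901 (mod 1759). The two roots are 645 and 1114.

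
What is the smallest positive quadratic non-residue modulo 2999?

(2/2999) = +1, so 2 is a residue.
(3/2999) = +1, so 3 is a residue.
(4/2999) = +1, so 4 is a residue.
(5/2999) = +1, so 5 is a residue.
(6/2999) = +1, so 6 is a residue.
(7/2999) = +1, so 7 is a residue.
(8/2999) = +1, so 8 is a residue.
(9/2999) = +1, so 9 is a residue.
(10/2999) = +1, so 10 is a residue.
(11/2999) = +1, so 11 is a residue.
(12/2999) = +1, so 12 is a residue.
(13/2999) = +1, so 13 is a residue.
(14/2999) = +1, so 14 is a residue.
(15/2999) = +1, so 15 is a residue.
(16/2999) = +1, so 16 is a residue.
(17/2999) = −1, so 17 is the smallest positive non-residue mod 2999.

17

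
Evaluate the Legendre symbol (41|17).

-1

First reduce: 41 ≡ 7 (mod 17).
Reciprocity: 7 ≡ 3 and 17 ≡ 1 (mod 4), so (7/17) = +(17/7).
Reduce top mod 7: now compute (3/7).
Reciprocity: 3 ≡ 3 and 7 ≡ 3 (mod 4), so (3/7) = −(7/3).
Reduce top mod 3: now compute (1/3).
Reached (1/3) = 1. Collecting the sign flips along the way, the symbol is -1.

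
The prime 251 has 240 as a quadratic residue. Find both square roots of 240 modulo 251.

95, 156

Since 251 ≡ 3 (mod 4), a square root of 240 is 240^((251+1)/4) = 240^63 mod 251.
Repeated squaring: 240^2≡121, 240^4≡83, 240^8≡112, 240^16≡245, 240^32≡36 (mod 251).
240^63 = 240^(32+16+8+4+2+1) ≡ 156 (mod 251).
Check: 156² = 24336 ≡ 240 (mod 251). The two roots are 95 and 156.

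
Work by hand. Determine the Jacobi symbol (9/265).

Reciprocity: 9 ≡ 1 and 265 ≡ 1 (mod 4), so (9/265) = +(265/9).
Reduce top mod 9: now compute (4/9).
Pull out 2^2: since 9 ≡ 1 (mod 8), (2/9) = +1, so (2/9)^2 = +1.
Reached (1/9) = 1. Collecting the sign flips along the way, the symbol is +1.

1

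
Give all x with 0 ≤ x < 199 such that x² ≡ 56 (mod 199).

97, 102

Since 199 ≡ 3 (mod 4), a square root of 56 is 56^((199+1)/4) = 56^50 mod 199.
Repeated squaring: 56^2≡151, 56^4≡115, 56^8≡91, 56^16≡122, 56^32≡158 (mod 199).
56^50 = 56^(32+16+2) ≡ 102 (mod 199).
Check: 102² = 10404 ≡ 56 (mod 199). The two roots are 97 and 102.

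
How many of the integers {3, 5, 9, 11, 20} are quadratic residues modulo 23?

(3/23) = +1 → QR.
(5/23) = -1 → non-residue.
(9/23) = +1 → QR.
(11/23) = -1 → non-residue.
(20/23) = -1 → non-residue.
Total quadratic residues among the 5: 2.

2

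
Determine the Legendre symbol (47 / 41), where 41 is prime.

-1

First reduce: 47 ≡ 6 (mod 41).
Pull out 2: since 41 ≡ 1 (mod 8), (2/41) = +1.
Reciprocity: 3 ≡ 3 and 41 ≡ 1 (mod 4), so (3/41) = +(41/3).
Reduce top mod 3: now compute (2/3).
Pull out 2: since 3 ≡ 3 (mod 8), (2/3) = -1.
Reached (1/3) = 1. Collecting the sign flips along the way, the symbol is -1.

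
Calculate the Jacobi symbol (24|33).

0

Pull out 2^3: since 33 ≡ 1 (mod 8), (2/33) = +1, so (2/33)^3 = +1.
Reciprocity: 3 ≡ 3 and 33 ≡ 1 (mod 4), so (3/33) = +(33/3).
Reduce top mod 3: now compute (0/3).
Top reduces to 0: gcd > 1, so the symbol is 0.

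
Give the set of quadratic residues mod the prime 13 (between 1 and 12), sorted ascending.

1,3,4,9,10,12

Square k = 1,…,6 (k and 13−k give the same square):
1²=1, 2²=4, 3²=9, 4²≡3, 5²≡12, 6²≡10 (mod 13).
So the quadratic residues mod 13 are {1, 3, 4, 9, 10, 12}.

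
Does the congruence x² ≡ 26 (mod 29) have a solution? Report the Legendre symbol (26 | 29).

Pull out 2: since 29 ≡ 5 (mod 8), (2/29) = -1.
Reciprocity: 13 ≡ 1 and 29 ≡ 1 (mod 4), so (13/29) = +(29/13).
Reduce top mod 13: now compute (3/13).
Reciprocity: 3 ≡ 3 and 13 ≡ 1 (mod 4), so (3/13) = +(13/3).
Reduce top mod 3: now compute (1/3).
Reached (1/3) = 1. Collecting the sign flips along the way, the symbol is -1.

-1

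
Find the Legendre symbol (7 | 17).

Reciprocity: 7 ≡ 3 and 17 ≡ 1 (mod 4), so (7/17) = +(17/7).
Reduce top mod 7: now compute (3/7).
Reciprocity: 3 ≡ 3 and 7 ≡ 3 (mod 4), so (3/7) = −(7/3).
Reduce top mod 3: now compute (1/3).
Reached (1/3) = 1. Collecting the sign flips along the way, the symbol is -1.

-1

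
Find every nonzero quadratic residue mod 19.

Square k = 1,…,9 (k and 19−k give the same square):
1²=1, 2²=4, 3²=9, 4²=16, 5²≡6, 6²≡17, 7²≡11, 8²≡7, 9²≡5 (mod 19).
So the quadratic residues mod 19 are {1, 4, 5, 6, 7, 9, 11, 16, 17}.

1 4 5 6 7 9 11 16 17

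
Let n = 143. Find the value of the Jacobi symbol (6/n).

1

Pull out 2: since 143 ≡ 7 (mod 8), (2/143) = +1.
Reciprocity: 3 ≡ 3 and 143 ≡ 3 (mod 4), so (3/143) = −(143/3).
Reduce top mod 3: now compute (2/3).
Pull out 2: since 3 ≡ 3 (mod 8), (2/3) = -1.
Reached (1/3) = 1. Collecting the sign flips along the way, the symbol is +1.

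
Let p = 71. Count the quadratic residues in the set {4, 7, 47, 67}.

(4/71) = +1 → QR.
(7/71) = -1 → non-residue.
(47/71) = -1 → non-residue.
(67/71) = -1 → non-residue.
Total quadratic residues among the 4: 1.

1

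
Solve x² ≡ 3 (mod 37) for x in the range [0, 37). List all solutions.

37 ≡ 1 (mod 4), so we find a root by search.
Trying successive values, 15² = 225 ≡ 3 (mod 37). The other root is 37 − 15 = 22.

15, 22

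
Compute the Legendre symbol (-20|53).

-1

Euler's criterion: (-20/53) ≡ 33^26 (mod 53).
33^2 ≡ 29 (mod 53)
33^4 ≡ 46 (mod 53)
33^8 ≡ 49 (mod 53)
33^16 ≡ 16 (mod 53)
33^26 = 33^(16+8+2) ≡ 52 (mod 53).
Result is 52 ≡ −1, so (-20/53) = −1.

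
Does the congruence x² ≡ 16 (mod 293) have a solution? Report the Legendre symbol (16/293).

1

Euler's criterion: (16/293) ≡ 16^146 (mod 293).
16^2 ≡ 256 (mod 293)
16^4 ≡ 197 (mod 293)
16^8 ≡ 133 (mod 293)
16^16 ≡ 109 (mod 293)
16^32 ≡ 161 (mod 293)
16^64 ≡ 137 (mod 293)
16^128 ≡ 17 (mod 293)
16^146 = 16^(128+16+2) ≡ 1 (mod 293).
Result is 1, so (16/293) = 1.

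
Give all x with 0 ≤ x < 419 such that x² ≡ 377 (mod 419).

193, 226

Since 419 ≡ 3 (mod 4), a square root of 377 is 377^((419+1)/4) = 377^105 mod 419.
Repeated squaring: 377^2≡88, 377^4≡202, 377^8≡161, 377^16≡362, 377^32≡316, 377^64≡134 (mod 419).
377^105 = 377^(64+32+8+1) ≡ 226 (mod 419).
Check: 226² = 51076 ≡ 377 (mod 419). The two roots are 193 and 226.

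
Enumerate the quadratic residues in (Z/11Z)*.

1 3 4 5 9

Square k = 1,…,5 (k and 11−k give the same square):
1²=1, 2²=4, 3²=9, 4²≡5, 5²≡3 (mod 11).
So the quadratic residues mod 11 are {1, 3, 4, 5, 9}.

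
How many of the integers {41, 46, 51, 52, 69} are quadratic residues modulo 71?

0

(41/71) = -1 → non-residue.
(46/71) = -1 → non-residue.
(51/71) = -1 → non-residue.
(52/71) = -1 → non-residue.
(69/71) = -1 → non-residue.
Total quadratic residues among the 5: 0.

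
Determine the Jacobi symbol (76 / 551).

Pull out 2^2: since 551 ≡ 7 (mod 8), (2/551) = +1, so (2/551)^2 = +1.
Reciprocity: 19 ≡ 3 and 551 ≡ 3 (mod 4), so (19/551) = −(551/19).
Reduce top mod 19: now compute (0/19).
Top reduces to 0: gcd > 1, so the symbol is 0.

0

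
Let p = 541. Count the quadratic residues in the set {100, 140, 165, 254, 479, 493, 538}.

(100/541) = +1 → QR.
(140/541) = +1 → QR.
(165/541) = -1 → non-residue.
(254/541) = +1 → QR.
(479/541) = -1 → non-residue.
(493/541) = +1 → QR.
(538/541) = +1 → QR.
Total quadratic residues among the 7: 5.

5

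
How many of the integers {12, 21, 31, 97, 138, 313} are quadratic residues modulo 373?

4

(12/373) = +1 → QR.
(21/373) = +1 → QR.
(31/373) = +1 → QR.
(97/373) = -1 → non-residue.
(138/373) = +1 → QR.
(313/373) = -1 → non-residue.
Total quadratic residues among the 6: 4.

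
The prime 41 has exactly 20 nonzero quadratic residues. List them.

1, 2, 4, 5, 8, 9, 10, 16, 18, 20, 21, 23, 25, 31, 32, 33, 36, 37, 39, 40

Square k = 1,…,20 (k and 41−k give the same square):
1²=1, 2²=4, 3²=9, 4²=16, 5²=25, 6²=36, 7²≡8, 8²≡23, 9²≡40, 10²≡18, 11²≡39, 12²≡21, 13²≡5, 14²≡32, 15²≡20, 16²≡10, 17²≡2, 18²≡37, 19²≡33, 20²≡31 (mod 41).
So the quadratic residues mod 41 are {1, 2, 4, 5, 8, 9, 10, 16, 18, 20, 21, 23, 25, 31, 32, 33, 36, 37, 39, 40}.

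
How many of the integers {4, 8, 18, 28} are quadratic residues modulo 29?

2

(4/29) = +1 → QR.
(8/29) = -1 → non-residue.
(18/29) = -1 → non-residue.
(28/29) = +1 → QR.
Total quadratic residues among the 4: 2.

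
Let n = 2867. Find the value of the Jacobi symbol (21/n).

-1

Reciprocity: 21 ≡ 1 and 2867 ≡ 3 (mod 4), so (21/2867) = +(2867/21).
Reduce top mod 21: now compute (11/21).
Reciprocity: 11 ≡ 3 and 21 ≡ 1 (mod 4), so (11/21) = +(21/11).
Reduce top mod 11: now compute (10/11).
Pull out 2: since 11 ≡ 3 (mod 8), (2/11) = -1.
Reciprocity: 5 ≡ 1 and 11 ≡ 3 (mod 4), so (5/11) = +(11/5).
Reduce top mod 5: now compute (1/5).
Reached (1/5) = 1. Collecting the sign flips along the way, the symbol is -1.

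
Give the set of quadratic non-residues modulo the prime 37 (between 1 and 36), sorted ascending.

Square k = 1,…,18 (k and 37−k give the same square):
1²=1, 2²=4, 3²=9, 4²=16, 5²=25, 6²=36, 7²≡12, 8²≡27, 9²≡7, 10²≡26, 11²≡10, 12²≡33, 13²≡21, 14²≡11, 15²≡3, 16²≡34, 17²≡30, 18²≡28 (mod 37).
The residues are {1, 3, 4, 7, 9, 10, 11, 12, 16, 21, 25, 26, 27, 28, 30, 33, 34, 36}; the non-residues are the remaining 18 nonzero classes.

2 5 6 8 13 14 15 17 18 19 20 22 23 24 29 31 32 35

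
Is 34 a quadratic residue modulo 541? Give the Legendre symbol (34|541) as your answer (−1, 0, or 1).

1

Pull out 2: since 541 ≡ 5 (mod 8), (2/541) = -1.
Reciprocity: 17 ≡ 1 and 541 ≡ 1 (mod 4), so (17/541) = +(541/17).
Reduce top mod 17: now compute (14/17).
Pull out 2: since 17 ≡ 1 (mod 8), (2/17) = +1.
Reciprocity: 7 ≡ 3 and 17 ≡ 1 (mod 4), so (7/17) = +(17/7).
Reduce top mod 7: now compute (3/7).
Reciprocity: 3 ≡ 3 and 7 ≡ 3 (mod 4), so (3/7) = −(7/3).
Reduce top mod 3: now compute (1/3).
Reached (1/3) = 1. Collecting the sign flips along the way, the symbol is +1.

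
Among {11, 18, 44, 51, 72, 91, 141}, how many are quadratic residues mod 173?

1

(11/173) = -1 → non-residue.
(18/173) = -1 → non-residue.
(44/173) = -1 → non-residue.
(51/173) = +1 → QR.
(72/173) = -1 → non-residue.
(91/173) = -1 → non-residue.
(141/173) = -1 → non-residue.
Total quadratic residues among the 7: 1.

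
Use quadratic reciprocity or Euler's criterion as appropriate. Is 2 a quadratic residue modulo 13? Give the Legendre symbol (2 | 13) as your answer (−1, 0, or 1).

-1

Euler's criterion: (2/13) ≡ 2^6 (mod 13).
2^2 ≡ 4 (mod 13)
2^4 ≡ 3 (mod 13)
2^6 = 2^(4+2) ≡ 12 (mod 13).
Result is 12 ≡ −1, so (2/13) = −1.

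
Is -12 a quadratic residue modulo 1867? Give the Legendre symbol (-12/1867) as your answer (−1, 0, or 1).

1

First reduce: -12 ≡ 1855 (mod 1867).
Reciprocity: 1855 ≡ 3 and 1867 ≡ 3 (mod 4), so (1855/1867) = −(1867/1855).
Reduce top mod 1855: now compute (12/1855).
Pull out 2^2: since 1855 ≡ 7 (mod 8), (2/1855) = +1, so (2/1855)^2 = +1.
Reciprocity: 3 ≡ 3 and 1855 ≡ 3 (mod 4), so (3/1855) = −(1855/3).
Reduce top mod 3: now compute (1/3).
Reached (1/3) = 1. Collecting the sign flips along the way, the symbol is +1.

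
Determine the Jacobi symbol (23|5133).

Reciprocity: 23 ≡ 3 and 5133 ≡ 1 (mod 4), so (23/5133) = +(5133/23).
Reduce top mod 23: now compute (4/23).
Pull out 2^2: since 23 ≡ 7 (mod 8), (2/23) = +1, so (2/23)^2 = +1.
Reached (1/23) = 1. Collecting the sign flips along the way, the symbol is +1.

1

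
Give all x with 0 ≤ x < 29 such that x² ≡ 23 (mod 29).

29 ≡ 1 (mod 4), so we find a root by search.
Trying successive values, 9² = 81 ≡ 23 (mod 29). The other root is 29 − 9 = 20.

9, 20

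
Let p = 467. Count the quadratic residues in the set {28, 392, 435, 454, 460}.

2

(28/467) = +1 → QR.
(392/467) = -1 → non-residue.
(435/467) = +1 → QR.
(454/467) = -1 → non-residue.
(460/467) = -1 → non-residue.
Total quadratic residues among the 5: 2.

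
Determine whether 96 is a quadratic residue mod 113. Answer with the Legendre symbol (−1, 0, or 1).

-1

Pull out 2^5: since 113 ≡ 1 (mod 8), (2/113) = +1, so (2/113)^5 = +1.
Reciprocity: 3 ≡ 3 and 113 ≡ 1 (mod 4), so (3/113) = +(113/3).
Reduce top mod 3: now compute (2/3).
Pull out 2: since 3 ≡ 3 (mod 8), (2/3) = -1.
Reached (1/3) = 1. Collecting the sign flips along the way, the symbol is -1.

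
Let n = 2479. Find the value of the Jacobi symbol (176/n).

Pull out 2^4: since 2479 ≡ 7 (mod 8), (2/2479) = +1, so (2/2479)^4 = +1.
Reciprocity: 11 ≡ 3 and 2479 ≡ 3 (mod 4), so (11/2479) = −(2479/11).
Reduce top mod 11: now compute (4/11).
Pull out 2^2: since 11 ≡ 3 (mod 8), (2/11) = -1, so (2/11)^2 = +1.
Reached (1/11) = 1. Collecting the sign flips along the way, the symbol is -1.

-1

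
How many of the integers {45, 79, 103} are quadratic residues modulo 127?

(45/127) = -1 → non-residue.
(79/127) = +1 → QR.
(103/127) = +1 → QR.
Total quadratic residues among the 3: 2.

2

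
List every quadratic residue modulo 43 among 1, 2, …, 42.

Square k = 1,…,21 (k and 43−k give the same square):
1²=1, 2²=4, 3²=9, 4²=16, 5²=25, 6²=36, 7²≡6, 8²≡21, 9²≡38, 10²≡14, 11²≡35, 12²≡15, 13²≡40, 14²≡24, 15²≡10, 16²≡41, 17²≡31, 18²≡23, 19²≡17, 20²≡13, 21²≡11 (mod 43).
So the quadratic residues mod 43 are {1, 4, 6, 9, 10, 11, 13, 14, 15, 16, 17, 21, 23, 24, 25, 31, 35, 36, 38, 40, 41}.

1, 4, 6, 9, 10, 11, 13, 14, 15, 16, 17, 21, 23, 24, 25, 31, 35, 36, 38, 40, 41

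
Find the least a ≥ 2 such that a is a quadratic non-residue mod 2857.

5

(2/2857) = +1, so 2 is a residue.
(3/2857) = +1, so 3 is a residue.
(4/2857) = +1, so 4 is a residue.
(5/2857) = −1, so 5 is the smallest positive non-residue mod 2857.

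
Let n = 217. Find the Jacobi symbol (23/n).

-1

Reciprocity: 23 ≡ 3 and 217 ≡ 1 (mod 4), so (23/217) = +(217/23).
Reduce top mod 23: now compute (10/23).
Pull out 2: since 23 ≡ 7 (mod 8), (2/23) = +1.
Reciprocity: 5 ≡ 1 and 23 ≡ 3 (mod 4), so (5/23) = +(23/5).
Reduce top mod 5: now compute (3/5).
Reciprocity: 3 ≡ 3 and 5 ≡ 1 (mod 4), so (3/5) = +(5/3).
Reduce top mod 3: now compute (2/3).
Pull out 2: since 3 ≡ 3 (mod 8), (2/3) = -1.
Reached (1/3) = 1. Collecting the sign flips along the way, the symbol is -1.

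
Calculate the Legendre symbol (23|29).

1

Reciprocity: 23 ≡ 3 and 29 ≡ 1 (mod 4), so (23/29) = +(29/23).
Reduce top mod 23: now compute (6/23).
Pull out 2: since 23 ≡ 7 (mod 8), (2/23) = +1.
Reciprocity: 3 ≡ 3 and 23 ≡ 3 (mod 4), so (3/23) = −(23/3).
Reduce top mod 3: now compute (2/3).
Pull out 2: since 3 ≡ 3 (mod 8), (2/3) = -1.
Reached (1/3) = 1. Collecting the sign flips along the way, the symbol is +1.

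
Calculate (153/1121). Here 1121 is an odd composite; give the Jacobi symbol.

1

Reciprocity: 153 ≡ 1 and 1121 ≡ 1 (mod 4), so (153/1121) = +(1121/153).
Reduce top mod 153: now compute (50/153).
Pull out 2: since 153 ≡ 1 (mod 8), (2/153) = +1.
Reciprocity: 25 ≡ 1 and 153 ≡ 1 (mod 4), so (25/153) = +(153/25).
Reduce top mod 25: now compute (3/25).
Reciprocity: 3 ≡ 3 and 25 ≡ 1 (mod 4), so (3/25) = +(25/3).
Reduce top mod 3: now compute (1/3).
Reached (1/3) = 1. Collecting the sign flips along the way, the symbol is +1.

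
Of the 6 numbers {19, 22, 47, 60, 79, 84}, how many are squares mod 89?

4

(19/89) = -1 → non-residue.
(22/89) = +1 → QR.
(47/89) = +1 → QR.
(60/89) = -1 → non-residue.
(79/89) = +1 → QR.
(84/89) = +1 → QR.
Total quadratic residues among the 6: 4.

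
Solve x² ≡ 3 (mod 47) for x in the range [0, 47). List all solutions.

12, 35

Since 47 ≡ 3 (mod 4), a square root of 3 is 3^((47+1)/4) = 3^12 mod 47.
Repeated squaring: 3^2≡9, 3^4≡34, 3^8≡28 (mod 47).
3^12 = 3^(8+4) ≡ 12 (mod 47).
Check: 12² = 144 ≡ 3 (mod 47). The two roots are 12 and 35.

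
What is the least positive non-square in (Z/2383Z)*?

(2/2383) = +1, so 2 is a residue.
(3/2383) = −1, so 3 is the smallest positive non-residue mod 2383.

3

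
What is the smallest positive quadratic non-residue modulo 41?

3

(2/41) = +1, so 2 is a residue.
(3/41) = −1, so 3 is the smallest positive non-residue mod 41.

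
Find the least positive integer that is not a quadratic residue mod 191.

(2/191) = +1, so 2 is a residue.
(3/191) = +1, so 3 is a residue.
(4/191) = +1, so 4 is a residue.
(5/191) = +1, so 5 is a residue.
(6/191) = +1, so 6 is a residue.
(7/191) = −1, so 7 is the smallest positive non-residue mod 191.

7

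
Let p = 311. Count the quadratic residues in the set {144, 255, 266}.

(144/311) = +1 → QR.
(255/311) = -1 → non-residue.
(266/311) = -1 → non-residue.
Total quadratic residues among the 3: 1.

1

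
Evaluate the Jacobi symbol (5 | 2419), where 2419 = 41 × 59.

1

Reciprocity: 5 ≡ 1 and 2419 ≡ 3 (mod 4), so (5/2419) = +(2419/5).
Reduce top mod 5: now compute (4/5).
Pull out 2^2: since 5 ≡ 5 (mod 8), (2/5) = -1, so (2/5)^2 = +1.
Reached (1/5) = 1. Collecting the sign flips along the way, the symbol is +1.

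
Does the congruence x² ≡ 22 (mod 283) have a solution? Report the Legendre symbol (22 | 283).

Pull out 2: since 283 ≡ 3 (mod 8), (2/283) = -1.
Reciprocity: 11 ≡ 3 and 283 ≡ 3 (mod 4), so (11/283) = −(283/11).
Reduce top mod 11: now compute (8/11).
Pull out 2^3: since 11 ≡ 3 (mod 8), (2/11) = -1, so (2/11)^3 = -1.
Reached (1/11) = 1. Collecting the sign flips along the way, the symbol is -1.

-1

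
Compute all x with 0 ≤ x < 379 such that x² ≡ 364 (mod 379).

Since 379 ≡ 3 (mod 4), a square root of 364 is 364^((379+1)/4) = 364^95 mod 379.
Repeated squaring: 364^2≡225, 364^4≡218, 364^8≡149, 364^16≡219, 364^32≡207, 364^64≡22 (mod 379).
364^95 = 364^(64+16+8+4+2+1) ≡ 227 (mod 379).
Check: 227² = 51529 ≡ 364 (mod 379). The two roots are 152 and 227.

152, 227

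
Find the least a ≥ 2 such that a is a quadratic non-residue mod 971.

2

(2/971) = −1, so 2 is the smallest positive non-residue mod 971.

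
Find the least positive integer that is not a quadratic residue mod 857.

(2/857) = +1, so 2 is a residue.
(3/857) = −1, so 3 is the smallest positive non-residue mod 857.

3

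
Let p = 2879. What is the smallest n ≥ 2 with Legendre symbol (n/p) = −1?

(2/2879) = +1, so 2 is a residue.
(3/2879) = +1, so 3 is a residue.
(4/2879) = +1, so 4 is a residue.
(5/2879) = +1, so 5 is a residue.
(6/2879) = +1, so 6 is a residue.
(7/2879) = −1, so 7 is the smallest positive non-residue mod 2879.

7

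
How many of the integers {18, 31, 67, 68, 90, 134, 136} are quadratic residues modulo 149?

3

(18/149) = -1 → non-residue.
(31/149) = +1 → QR.
(67/149) = +1 → QR.
(68/149) = +1 → QR.
(90/149) = -1 → non-residue.
(134/149) = -1 → non-residue.
(136/149) = -1 → non-residue.
Total quadratic residues among the 7: 3.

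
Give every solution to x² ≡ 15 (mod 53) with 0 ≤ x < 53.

11, 42

53 ≡ 1 (mod 4), so we find a root by search.
Trying successive values, 11² = 121 ≡ 15 (mod 53). The other root is 53 − 11 = 42.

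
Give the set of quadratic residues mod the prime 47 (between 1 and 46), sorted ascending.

1, 2, 3, 4, 6, 7, 8, 9, 12, 14, 16, 17, 18, 21, 24, 25, 27, 28, 32, 34, 36, 37, 42

Square k = 1,…,23 (k and 47−k give the same square):
1²=1, 2²=4, 3²=9, 4²=16, 5²=25, 6²=36, 7²≡2, 8²≡17, 9²≡34, 10²≡6, 11²≡27, 12²≡3, 13²≡28, 14²≡8, 15²≡37, 16²≡21, 17²≡7, 18²≡42, 19²≡32, 20²≡24, 21²≡18, 22²≡14, 23²≡12 (mod 47).
So the quadratic residues mod 47 are {1, 2, 3, 4, 6, 7, 8, 9, 12, 14, 16, 17, 18, 21, 24, 25, 27, 28, 32, 34, 36, 37, 42}.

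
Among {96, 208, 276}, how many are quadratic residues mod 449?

(96/449) = -1 → non-residue.
(208/449) = -1 → non-residue.
(276/449) = -1 → non-residue.
Total quadratic residues among the 3: 0.

0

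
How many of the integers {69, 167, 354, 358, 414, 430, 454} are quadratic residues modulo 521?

(69/521) = +1 → QR.
(167/521) = -1 → non-residue.
(354/521) = -1 → non-residue.
(358/521) = -1 → non-residue.
(414/521) = -1 → non-residue.
(430/521) = -1 → non-residue.
(454/521) = -1 → non-residue.
Total quadratic residues among the 7: 1.

1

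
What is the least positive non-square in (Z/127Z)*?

(2/127) = +1, so 2 is a residue.
(3/127) = −1, so 3 is the smallest positive non-residue mod 127.

3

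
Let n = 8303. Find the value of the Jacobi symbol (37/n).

Reciprocity: 37 ≡ 1 and 8303 ≡ 3 (mod 4), so (37/8303) = +(8303/37).
Reduce top mod 37: now compute (15/37).
Reciprocity: 15 ≡ 3 and 37 ≡ 1 (mod 4), so (15/37) = +(37/15).
Reduce top mod 15: now compute (7/15).
Reciprocity: 7 ≡ 3 and 15 ≡ 3 (mod 4), so (7/15) = −(15/7).
Reduce top mod 7: now compute (1/7).
Reached (1/7) = 1. Collecting the sign flips along the way, the symbol is -1.

-1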